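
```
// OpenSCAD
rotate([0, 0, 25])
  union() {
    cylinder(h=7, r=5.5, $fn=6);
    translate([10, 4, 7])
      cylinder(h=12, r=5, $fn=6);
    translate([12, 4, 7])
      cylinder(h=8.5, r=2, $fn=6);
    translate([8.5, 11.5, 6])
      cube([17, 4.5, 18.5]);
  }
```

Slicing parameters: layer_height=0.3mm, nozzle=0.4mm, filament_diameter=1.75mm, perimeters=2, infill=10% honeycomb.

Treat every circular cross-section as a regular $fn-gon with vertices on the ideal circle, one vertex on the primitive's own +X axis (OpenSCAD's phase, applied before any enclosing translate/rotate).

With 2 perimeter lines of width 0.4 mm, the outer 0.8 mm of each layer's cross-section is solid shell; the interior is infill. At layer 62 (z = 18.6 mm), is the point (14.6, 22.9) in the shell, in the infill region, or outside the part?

infill

At z = 18.6 mm: the cylinder is absent (z outside [0, 7]); the cylinder at (10, 4): section is a regular 6-gon, circumradius r=5; the cylinder at (12, 4) is not intersected at this z (z outside [7, 15.5]); the cube at (8.5, 11.5) (footprint 17×4.5) is included at this height; Combining (union): the 2 present regions are separate (no shared area or edge), so areas and boundary lengths simply add and each stays a separate island — 2 connected regions; (whole slice rotated 25° about Z — lengths, areas and connectivity unchanged). Overall, the cross-section has 2 separate islands. Undo the 25° rotation: the query point maps to (22.910, 14.584) in the un-rotated model frame. The nearest boundary edge runs (8.50, 16.00)→(25.50, 16.00); distance from the point to it = 1.42 mm. (Shell/infill is judged within the island containing the point — the largest one.) The point is inside the cross-section and 1.42 mm from the nearest boundary — more than the 0.8 mm shell width (2 × 0.4), so it's in the infill interior.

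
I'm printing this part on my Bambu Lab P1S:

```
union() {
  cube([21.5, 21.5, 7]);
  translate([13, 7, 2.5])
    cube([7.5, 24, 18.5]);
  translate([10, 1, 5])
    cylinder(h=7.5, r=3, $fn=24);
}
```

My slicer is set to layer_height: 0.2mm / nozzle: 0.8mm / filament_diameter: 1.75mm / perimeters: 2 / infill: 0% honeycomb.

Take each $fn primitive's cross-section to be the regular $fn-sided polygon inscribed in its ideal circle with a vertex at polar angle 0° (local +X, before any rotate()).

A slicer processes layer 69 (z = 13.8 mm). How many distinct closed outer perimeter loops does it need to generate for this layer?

1

At z = 13.8 mm: the cube does not reach this height (z outside [0, 7]); the cube at (13, 7) (footprint 7.5×24) is included at this height; the cylinder at (10, 1) is absent (z outside [5, 12.5]); Merging all regions: only the 7.5×24 cube at (13, 7) is present, so the union is just that shape — 1 connected region. The result has 1 disconnected region.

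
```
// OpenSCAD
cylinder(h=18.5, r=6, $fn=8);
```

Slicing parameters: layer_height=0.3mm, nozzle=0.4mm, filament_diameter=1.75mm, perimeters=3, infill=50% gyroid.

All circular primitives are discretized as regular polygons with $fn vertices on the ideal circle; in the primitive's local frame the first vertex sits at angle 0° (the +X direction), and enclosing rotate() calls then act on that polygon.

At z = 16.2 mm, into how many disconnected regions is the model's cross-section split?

At z = 16.2 mm: the r=6 cylinder gives a regular 8-gon of circumradius 6 (constant along its height). The result has 1 disconnected region.

1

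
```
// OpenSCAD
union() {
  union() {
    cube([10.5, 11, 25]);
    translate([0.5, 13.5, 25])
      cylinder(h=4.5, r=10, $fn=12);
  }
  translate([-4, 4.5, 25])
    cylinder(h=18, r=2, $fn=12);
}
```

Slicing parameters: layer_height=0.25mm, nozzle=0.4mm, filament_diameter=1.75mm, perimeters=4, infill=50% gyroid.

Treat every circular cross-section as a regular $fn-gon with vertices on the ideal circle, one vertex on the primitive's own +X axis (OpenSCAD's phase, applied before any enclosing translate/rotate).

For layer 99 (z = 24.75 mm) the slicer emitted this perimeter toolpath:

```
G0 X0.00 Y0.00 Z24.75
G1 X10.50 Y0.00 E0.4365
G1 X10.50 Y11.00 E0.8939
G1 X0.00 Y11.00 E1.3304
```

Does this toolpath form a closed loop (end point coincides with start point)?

no

Start point (G0): (0.00, 0.00). End point (last G1): the path does not return to the start — open.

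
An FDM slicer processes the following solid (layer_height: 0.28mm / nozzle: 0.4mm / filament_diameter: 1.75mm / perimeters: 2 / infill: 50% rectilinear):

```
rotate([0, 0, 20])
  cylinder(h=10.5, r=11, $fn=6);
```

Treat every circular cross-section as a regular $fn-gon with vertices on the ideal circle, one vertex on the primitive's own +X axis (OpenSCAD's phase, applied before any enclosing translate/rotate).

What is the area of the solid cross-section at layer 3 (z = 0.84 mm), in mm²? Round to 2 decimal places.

At z = 0.84 mm: the r=11 cylinder gives a regular 6-gon of circumradius 11 (constant along its height) (area = (6/2)·11.000²·sin(360°/6) = 314.37 mm²); (rotated 20° about Z; rotation is an isometry so areas/perimeters/island counts are preserved). Overall, the cross-section is a single solid region. Net area = 314.37 mm².

314.37 mm²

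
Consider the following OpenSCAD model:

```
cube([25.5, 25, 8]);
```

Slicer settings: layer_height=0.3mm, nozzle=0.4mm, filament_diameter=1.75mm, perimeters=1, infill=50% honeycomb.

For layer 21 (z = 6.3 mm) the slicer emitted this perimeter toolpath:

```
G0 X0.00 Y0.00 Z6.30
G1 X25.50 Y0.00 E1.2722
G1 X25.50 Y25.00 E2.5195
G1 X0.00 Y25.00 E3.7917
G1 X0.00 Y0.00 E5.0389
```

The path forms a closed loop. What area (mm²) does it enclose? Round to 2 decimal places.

Apply the shoelace formula to the sequence of (X, Y) vertices; enclosed area = 637.50 mm².

637.50 mm²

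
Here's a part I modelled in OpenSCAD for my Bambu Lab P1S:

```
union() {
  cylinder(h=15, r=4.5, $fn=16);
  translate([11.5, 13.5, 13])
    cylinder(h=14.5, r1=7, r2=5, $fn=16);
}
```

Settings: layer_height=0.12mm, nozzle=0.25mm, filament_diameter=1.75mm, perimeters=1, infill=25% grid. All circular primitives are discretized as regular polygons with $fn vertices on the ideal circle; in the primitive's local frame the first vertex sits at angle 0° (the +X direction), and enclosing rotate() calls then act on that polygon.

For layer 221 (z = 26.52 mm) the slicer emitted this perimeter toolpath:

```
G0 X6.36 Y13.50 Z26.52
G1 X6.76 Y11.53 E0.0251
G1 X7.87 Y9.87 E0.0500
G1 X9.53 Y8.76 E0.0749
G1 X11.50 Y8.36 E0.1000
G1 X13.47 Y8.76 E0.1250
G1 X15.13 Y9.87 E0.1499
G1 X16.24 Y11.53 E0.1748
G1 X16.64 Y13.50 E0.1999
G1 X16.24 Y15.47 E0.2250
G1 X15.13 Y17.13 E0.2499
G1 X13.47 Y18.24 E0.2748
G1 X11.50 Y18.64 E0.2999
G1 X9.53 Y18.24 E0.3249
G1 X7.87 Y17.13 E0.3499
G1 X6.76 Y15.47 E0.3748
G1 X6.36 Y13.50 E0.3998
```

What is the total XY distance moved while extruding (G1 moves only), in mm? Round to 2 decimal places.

32.06 mm

Sum the Euclidean lengths of each G1 segment: total = 32.06 mm.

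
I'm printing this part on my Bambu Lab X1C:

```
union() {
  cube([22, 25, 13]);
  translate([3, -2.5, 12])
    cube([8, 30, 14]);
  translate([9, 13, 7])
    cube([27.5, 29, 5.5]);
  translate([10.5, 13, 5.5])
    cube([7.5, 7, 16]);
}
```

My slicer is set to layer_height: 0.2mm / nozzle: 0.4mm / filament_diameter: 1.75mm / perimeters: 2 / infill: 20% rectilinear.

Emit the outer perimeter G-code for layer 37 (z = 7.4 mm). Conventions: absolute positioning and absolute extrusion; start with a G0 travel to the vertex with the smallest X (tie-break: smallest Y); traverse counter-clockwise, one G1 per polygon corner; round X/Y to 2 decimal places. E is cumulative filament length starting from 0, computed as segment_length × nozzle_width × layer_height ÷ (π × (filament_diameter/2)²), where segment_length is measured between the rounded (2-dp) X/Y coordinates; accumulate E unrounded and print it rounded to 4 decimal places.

G0 X0.00 Y0.00 Z7.40
G1 X22.00 Y0.00 E0.7317
G1 X22.00 Y13.00 E1.1641
G1 X36.50 Y13.00 E1.6464
G1 X36.50 Y42.00 E2.6109
G1 X9.00 Y42.00 E3.5256
G1 X9.00 Y25.00 E4.0910
G1 X0.00 Y25.00 E4.3903
G1 X0.00 Y0.00 E5.2218

At z = 7.4 mm: the cube (footprint 22×25) is included at this height; the cube at (3, -2.5) does not reach this height (z outside [12, 26]); the 27.5×29 cube at (9, 13) contributes its full rectangle; the 7.5×7 cube at (10.5, 13) contributes its full rectangle; Merging all regions: the regions partially overlap (shared area 208.50 mm²), so overlapping operands fuse into one piece — 1 connected region. The outline is a single polygon with 8 vertices. Extrusion per mm of travel: 0.4 × 0.2 / (π × 0.875²) = 0.033260. Accumulating E over each segment gives final E = 5.2218.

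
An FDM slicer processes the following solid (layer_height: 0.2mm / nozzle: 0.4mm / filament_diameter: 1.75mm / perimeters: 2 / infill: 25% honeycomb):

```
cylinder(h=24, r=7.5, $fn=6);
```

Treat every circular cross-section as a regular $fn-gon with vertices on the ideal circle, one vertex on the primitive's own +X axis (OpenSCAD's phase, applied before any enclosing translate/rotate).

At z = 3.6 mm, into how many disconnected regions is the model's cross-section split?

At z = 3.6 mm: the r=7.5 cylinder gives a regular 6-gon of circumradius 7.5 (constant along its height). The result has 1 disconnected region.

1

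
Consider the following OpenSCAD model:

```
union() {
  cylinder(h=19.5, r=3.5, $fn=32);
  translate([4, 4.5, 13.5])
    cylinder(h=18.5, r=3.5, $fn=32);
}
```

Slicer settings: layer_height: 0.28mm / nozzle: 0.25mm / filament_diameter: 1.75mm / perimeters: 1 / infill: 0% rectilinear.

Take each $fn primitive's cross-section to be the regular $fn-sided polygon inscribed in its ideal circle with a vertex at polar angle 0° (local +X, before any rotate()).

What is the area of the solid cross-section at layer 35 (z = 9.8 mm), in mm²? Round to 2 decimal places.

38.24 mm²

At z = 9.8 mm: the r=3.5 cylinder contributes a regular 32-gon of circumradius 3.5 (area = (32/2)·3.500²·sin(360°/32) = 38.24 mm²); the cylinder at (4, 4.5) does not reach this height (z outside [13.5, 32]); Merging all regions: only the r=3.5 cylinder is present, so the union is just that shape — area = 38.24 mm². Overall, the cross-section is a single solid region. Net area = 38.24 mm².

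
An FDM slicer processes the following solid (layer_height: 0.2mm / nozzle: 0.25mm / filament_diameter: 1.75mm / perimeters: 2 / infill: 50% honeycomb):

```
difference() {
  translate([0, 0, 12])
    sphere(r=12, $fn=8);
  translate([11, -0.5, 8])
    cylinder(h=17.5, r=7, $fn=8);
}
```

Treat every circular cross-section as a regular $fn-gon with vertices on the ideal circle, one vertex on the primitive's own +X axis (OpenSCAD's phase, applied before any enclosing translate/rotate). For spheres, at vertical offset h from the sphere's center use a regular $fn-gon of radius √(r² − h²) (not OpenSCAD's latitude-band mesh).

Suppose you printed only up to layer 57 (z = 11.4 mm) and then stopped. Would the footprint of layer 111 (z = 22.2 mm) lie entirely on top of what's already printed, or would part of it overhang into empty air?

entirely on top

Compare the two slices. At z = 11.4: the r=12 sphere contributes a regular 8-gon of circumradius √(12²−0.6²) = 11.985 (area = (8/2)·11.985²·sin(360°/8) = 406.28 mm²); the r=7 cylinder at (11, -0.5) contributes a regular 8-gon of circumradius 7 (area = (8/2)·7.000²·sin(360°/8) = 138.59 mm²); Taking the first minus the rest: starting from the r=12 sphere (406.28 mm²), the r=7 cylinder at (11, -0.5) partially overlaps it — only the 64.00 mm² overlap (of its 138.59 mm²) is removed, clipping the outline — area = 342.28 mm². At z = 22.2: the r=12 sphere slices to a regular 8-gon of circumradius 6.321 (√(r²−h²) with h=10.2 from center) (area = (8/2)·6.321²·sin(360°/8) = 113.02 mm²); the r=7 cylinder at (11, -0.5) contributes a regular 8-gon of circumradius 7 (area = (8/2)·7.000²·sin(360°/8) = 138.59 mm²); Subtracting the remaining from the first: starting from the r=12 sphere (113.02 mm²), the r=7 cylinder at (11, -0.5) partially overlaps it — only the 6.45 mm² overlap (of its 138.59 mm²) is removed, clipping the outline — area = 106.57 mm². Checking containment: the cross-section at z = 22.2 is a subset of the cross-section at z = 11.4.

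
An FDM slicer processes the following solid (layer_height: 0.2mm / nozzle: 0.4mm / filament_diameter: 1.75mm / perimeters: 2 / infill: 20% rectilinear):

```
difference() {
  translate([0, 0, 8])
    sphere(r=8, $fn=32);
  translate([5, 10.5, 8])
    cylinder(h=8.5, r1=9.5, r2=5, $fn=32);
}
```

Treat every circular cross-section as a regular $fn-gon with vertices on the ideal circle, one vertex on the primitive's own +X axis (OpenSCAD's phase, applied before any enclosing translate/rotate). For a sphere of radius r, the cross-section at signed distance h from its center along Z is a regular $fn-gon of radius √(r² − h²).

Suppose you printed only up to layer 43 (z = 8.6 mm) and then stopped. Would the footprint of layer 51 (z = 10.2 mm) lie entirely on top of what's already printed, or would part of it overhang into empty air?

Compare the two slices. At z = 8.6: the sphere: section is a regular 32-gon, circumradius = √(r²−h²) = √(8²−0.6²) = 7.977 (area = (32/2)·7.977²·sin(360°/32) = 198.65 mm²); the cone at (5, 10.5) contributes a regular 32-gon of circumradius 9.182 (interpolated between r1=9.5 and r2=5 at t=0.071) (area = (32/2)·9.182²·sin(360°/32) = 263.19 mm²); Subtracting the remaining from the first: starting from the r=8 sphere (198.65 mm²), the cone at (5, 10.5) partially overlaps it — only the 47.30 mm² overlap (of its 263.19 mm²) is removed, clipping the outline — area = 151.35 mm². At z = 10.2: the sphere: section is a regular 32-gon, circumradius = √(r²−h²) = √(8²−2.2²) = 7.692 (area = (32/2)·7.692²·sin(360°/32) = 184.66 mm²); the cone at (5, 10.5) contributes a regular 32-gon of circumradius 8.335 (interpolated between r1=9.5 and r2=5 at t=0.259) (area = (32/2)·8.335²·sin(360°/32) = 216.87 mm²); Subtracting the remaining from the first: starting from the r=8 sphere (184.66 mm²), the cone at (5, 10.5) partially overlaps it — only the 32.67 mm² overlap (of its 216.87 mm²) is removed, clipping the outline — area = 151.99 mm². Checking containment: at z = 10.2 the cross-section extends beyond the z = 8.6 cross-section by about 10.61 mm².

part overhangs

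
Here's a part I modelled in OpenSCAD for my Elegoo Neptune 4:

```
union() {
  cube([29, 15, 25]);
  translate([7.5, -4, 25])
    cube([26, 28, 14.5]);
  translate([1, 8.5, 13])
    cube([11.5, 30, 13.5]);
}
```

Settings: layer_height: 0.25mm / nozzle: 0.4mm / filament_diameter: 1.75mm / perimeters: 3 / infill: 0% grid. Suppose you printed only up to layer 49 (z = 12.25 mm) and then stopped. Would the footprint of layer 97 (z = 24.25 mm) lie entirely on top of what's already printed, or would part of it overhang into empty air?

part overhangs

Compare the two slices. At z = 12.25: the cube (footprint 29×15) is included at this height (area 435.00 mm²); the cube at (7.5, -4) is absent (z outside [25, 39.5]); the cube at (1, 8.5) is absent (z outside [13, 26.5]); Combining (union): only the 29×15 cube is present, so the union is just that shape — area = 435.00 mm². At z = 24.25: the cube is present — its section is the full 29×15 rectangle (area 435.00 mm²); the cube at (7.5, -4) is absent (z outside [25, 39.5]); the 11.5×30 cube at (1, 8.5) contributes its full rectangle (area 345.00 mm²); Combining (union): the regions partially overlap — summed areas 780.00 mm² minus the doubly-counted overlap 74.75 mm² gives 705.25 mm² — area = 705.25 mm². Checking containment: at z = 24.25 the cross-section extends beyond the z = 12.25 cross-section by about 270.25 mm².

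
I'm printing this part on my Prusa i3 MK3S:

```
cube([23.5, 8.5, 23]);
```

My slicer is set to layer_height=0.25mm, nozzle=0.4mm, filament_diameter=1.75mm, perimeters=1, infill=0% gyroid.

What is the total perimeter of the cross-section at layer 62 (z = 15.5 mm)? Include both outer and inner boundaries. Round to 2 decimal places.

At z = 15.5 mm: the cube is present — its section is the full 23.5×8.5 rectangle (perimeter 64.00 mm). Overall, the cross-section is a single solid region. Total boundary length (outer) = 64.00 mm.

64.00 mm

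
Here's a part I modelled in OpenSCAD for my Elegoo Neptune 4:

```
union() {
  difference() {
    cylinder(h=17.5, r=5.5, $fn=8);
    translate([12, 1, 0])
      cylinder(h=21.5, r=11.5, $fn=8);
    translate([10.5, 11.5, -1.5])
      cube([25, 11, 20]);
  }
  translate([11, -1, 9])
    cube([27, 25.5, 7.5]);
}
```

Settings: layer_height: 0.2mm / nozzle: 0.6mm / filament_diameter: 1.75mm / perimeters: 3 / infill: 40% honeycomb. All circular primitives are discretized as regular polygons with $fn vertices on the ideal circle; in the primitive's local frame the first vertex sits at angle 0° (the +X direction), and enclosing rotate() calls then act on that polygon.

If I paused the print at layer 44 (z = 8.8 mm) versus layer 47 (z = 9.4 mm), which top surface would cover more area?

layer 47 (z = 9.4 mm)

Layer 44 (z = 8.8): the r=5.5 cylinder gives a regular 8-gon of circumradius 5.5 (constant along its height) (area = (8/2)·5.500²·sin(360°/8) = 85.56 mm²); the cylinder at (12, 1): section is a regular 8-gon, circumradius r=11.5 (area = (8/2)·11.500²·sin(360°/8) = 374.06 mm²); the cube at (10.5, 11.5) (footprint 25×11) is included at this height (area 275.00 mm²); Subtracting the remaining from the first: starting from the r=5.5 cylinder (85.56 mm²), the r=11.5 cylinder at (12, 1) partially overlaps it — only the 27.13 mm² overlap (of its 374.06 mm²) is removed, clipping the outline; the 25×11 cube at (10.5, 11.5) misses the remaining region (no effect) — area = 58.43 mm²; the cube at (11, -1) does not reach this height (z outside [9, 16.5]); Merging all regions: only that combined region is present, so the union is just that shape — area = 58.43 mm². So its area = 58.43 mm². Layer 47 (z = 9.4): the r=5.5 cylinder gives a regular 8-gon of circumradius 5.5 (constant along its height) (area = (8/2)·5.500²·sin(360°/8) = 85.56 mm²); the r=11.5 cylinder at (12, 1) contributes a regular 8-gon of circumradius 11.5 (area = (8/2)·11.500²·sin(360°/8) = 374.06 mm²); the cube at (10.5, 11.5) is present — its section is the full 25×11 rectangle (area 275.00 mm²); Taking the first minus the rest: starting from the r=5.5 cylinder (85.56 mm²), the r=11.5 cylinder at (12, 1) partially overlaps it — only the 27.13 mm² overlap (of its 374.06 mm²) is removed, clipping the outline; the 25×11 cube at (10.5, 11.5) misses the remaining region (no effect) — area = 58.43 mm²; the cube at (11, -1) (footprint 27×25.5) is included at this height (area 688.50 mm²); Merging all regions: the 2 present regions are separate (no shared area or edge), so areas and boundary lengths simply add and each stays a separate island — area = 746.93 mm². So its area = 746.93 mm². Layer 47 is larger (746.93 vs 58.43 mm²).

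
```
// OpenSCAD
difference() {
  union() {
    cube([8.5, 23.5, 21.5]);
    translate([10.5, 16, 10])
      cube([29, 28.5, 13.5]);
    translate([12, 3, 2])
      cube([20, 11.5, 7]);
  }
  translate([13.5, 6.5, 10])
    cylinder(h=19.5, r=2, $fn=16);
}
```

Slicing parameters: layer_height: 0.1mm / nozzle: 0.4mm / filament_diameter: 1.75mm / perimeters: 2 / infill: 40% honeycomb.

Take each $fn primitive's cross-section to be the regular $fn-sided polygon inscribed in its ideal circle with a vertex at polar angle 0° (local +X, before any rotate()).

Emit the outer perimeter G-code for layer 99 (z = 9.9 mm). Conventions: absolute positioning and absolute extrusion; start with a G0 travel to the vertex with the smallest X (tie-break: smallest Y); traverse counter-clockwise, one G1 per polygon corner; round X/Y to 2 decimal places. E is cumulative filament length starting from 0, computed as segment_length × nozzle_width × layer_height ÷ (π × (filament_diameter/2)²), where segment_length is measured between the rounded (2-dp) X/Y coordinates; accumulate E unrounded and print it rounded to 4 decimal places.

G0 X0.00 Y0.00 Z9.90
G1 X8.50 Y0.00 E0.1414
G1 X8.50 Y23.50 E0.5322
G1 X0.00 Y23.50 E0.6735
G1 X0.00 Y0.00 E1.0643

At z = 9.9 mm: the 8.5×23.5 cube contributes its full rectangle; the cube at (10.5, 16) is absent (z outside [10, 23.5]); the cube at (12, 3) is not intersected at this z (z outside [2, 9]); Taking the union: only the 8.5×23.5 cube is present, so the union is just that shape — 1 connected region; the cylinder at (13.5, 6.5) is absent (z outside [10, 29.5]); Taking the first minus the rest: none of the subtracted shapes is present at this height, so the result so far is unchanged — 1 connected region. The outline is a single polygon with 4 vertices. Extrusion per mm of travel: 0.4 × 0.1 / (π × 0.875²) = 0.016630. Accumulating E over each segment gives final E = 1.0643.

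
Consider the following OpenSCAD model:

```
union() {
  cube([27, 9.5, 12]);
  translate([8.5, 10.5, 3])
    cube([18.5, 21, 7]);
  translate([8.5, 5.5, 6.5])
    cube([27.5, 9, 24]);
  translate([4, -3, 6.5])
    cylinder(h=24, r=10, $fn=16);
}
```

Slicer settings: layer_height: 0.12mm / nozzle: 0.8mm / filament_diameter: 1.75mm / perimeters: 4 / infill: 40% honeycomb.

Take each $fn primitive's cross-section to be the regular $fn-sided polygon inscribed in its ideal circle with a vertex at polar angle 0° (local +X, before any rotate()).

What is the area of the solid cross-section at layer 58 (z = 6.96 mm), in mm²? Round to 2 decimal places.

976.81 mm²

At z = 6.96 mm: the cube is present — its section is the full 27×9.5 rectangle (area 256.50 mm²); the cube at (8.5, 10.5) (footprint 18.5×21) is included at this height (area 388.50 mm²); the cube at (8.5, 5.5) is present — its section is the full 27.5×9 rectangle (area 247.50 mm²); the r=10 cylinder at (4, -3) gives a regular 16-gon of circumradius 10 (constant along its height) (area = (16/2)·10.000²·sin(360°/16) = 306.15 mm²); Combining (union): the regions partially overlap — summed areas 1198.65 mm² minus the doubly-counted overlap 221.83 mm² gives 976.81 mm² — area = 976.81 mm². Overall, the cross-section is a single solid region. Net area = 976.81 mm².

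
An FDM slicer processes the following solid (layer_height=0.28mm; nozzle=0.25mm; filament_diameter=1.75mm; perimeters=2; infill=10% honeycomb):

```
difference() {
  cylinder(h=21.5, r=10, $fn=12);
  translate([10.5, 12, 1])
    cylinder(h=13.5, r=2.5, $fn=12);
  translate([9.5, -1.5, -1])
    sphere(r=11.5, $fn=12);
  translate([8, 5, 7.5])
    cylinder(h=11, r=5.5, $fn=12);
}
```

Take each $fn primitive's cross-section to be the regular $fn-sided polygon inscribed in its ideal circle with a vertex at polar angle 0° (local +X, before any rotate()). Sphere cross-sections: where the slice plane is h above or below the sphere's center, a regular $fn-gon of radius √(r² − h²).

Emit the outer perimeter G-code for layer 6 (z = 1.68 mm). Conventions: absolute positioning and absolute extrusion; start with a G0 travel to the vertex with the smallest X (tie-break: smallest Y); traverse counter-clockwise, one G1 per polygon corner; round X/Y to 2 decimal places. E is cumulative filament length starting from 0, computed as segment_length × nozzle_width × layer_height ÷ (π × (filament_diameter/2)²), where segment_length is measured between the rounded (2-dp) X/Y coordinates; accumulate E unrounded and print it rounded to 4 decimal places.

G0 X-10.00 Y0.00 Z1.68
G1 X-8.66 Y-5.00 E0.1506
G1 X-5.00 Y-8.66 E0.3013
G1 X0.00 Y-10.00 E0.4519
G1 X2.15 Y-9.42 E0.5167
G1 X-0.19 Y-7.09 E0.6128
G1 X-1.68 Y-1.50 E0.7812
G1 X-0.19 Y4.09 E0.9496
G1 X3.91 Y8.19 E1.1183
G1 X5.14 Y8.52 E1.1554
G1 X5.00 Y8.66 E1.1611
G1 X0.00 Y10.00 E1.3118
G1 X-5.00 Y8.66 E1.4624
G1 X-8.66 Y5.00 E1.6131
G1 X-10.00 Y0.00 E1.7637

At z = 1.68 mm: the r=10 cylinder gives a regular 12-gon of circumradius 10 (constant along its height); the cylinder at (10.5, 12): section is a regular 12-gon, circumradius r=2.5; the sphere at (9.5, -1.5): section is a regular 12-gon, circumradius = √(r²−h²) = √(11.5²−2.68²) = 11.183; the cylinder at (8, 5) is absent (z outside [7.5, 18.5]); Taking the first minus the rest: starting from the r=10 cylinder, the r=2.5 cylinder at (10.5, 12) misses the remaining region (no effect); the r=11.5 sphere at (9.5, -1.5) partially overlaps it — only the 144.34 mm² overlap (of its 375.20 mm²) is removed, clipping the outline — 1 connected region. The outline is a single polygon with 14 vertices. Extrusion per mm of travel: 0.25 × 0.28 / (π × 0.875²) = 0.029103. Accumulating E over each segment gives final E = 1.7637.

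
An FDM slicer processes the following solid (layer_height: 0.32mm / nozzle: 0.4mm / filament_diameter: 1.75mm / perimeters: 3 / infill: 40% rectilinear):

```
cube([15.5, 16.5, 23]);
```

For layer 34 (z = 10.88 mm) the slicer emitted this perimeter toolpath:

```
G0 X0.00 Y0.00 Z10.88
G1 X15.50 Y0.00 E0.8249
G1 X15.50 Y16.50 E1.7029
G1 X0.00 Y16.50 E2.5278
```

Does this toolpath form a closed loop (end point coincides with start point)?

Start point (G0): (0.00, 0.00). End point (last G1): the path does not return to the start — open.

no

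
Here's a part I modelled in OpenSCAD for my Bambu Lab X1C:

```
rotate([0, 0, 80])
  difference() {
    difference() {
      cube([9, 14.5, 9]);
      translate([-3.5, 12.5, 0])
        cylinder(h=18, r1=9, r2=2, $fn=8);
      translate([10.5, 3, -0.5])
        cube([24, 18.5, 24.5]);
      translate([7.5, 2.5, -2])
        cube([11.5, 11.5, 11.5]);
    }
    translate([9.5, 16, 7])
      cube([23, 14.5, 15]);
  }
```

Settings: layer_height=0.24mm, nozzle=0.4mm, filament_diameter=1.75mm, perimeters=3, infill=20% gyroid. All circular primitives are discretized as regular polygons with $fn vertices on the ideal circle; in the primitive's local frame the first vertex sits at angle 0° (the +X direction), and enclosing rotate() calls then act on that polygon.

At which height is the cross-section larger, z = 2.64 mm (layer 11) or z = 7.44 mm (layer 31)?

layer 31 (z = 7.44 mm)

Layer 11 (z = 2.64): the 9×14.5 cube contributes its full rectangle (area 130.50 mm²); the cone at (-3.5, 12.5) (r1=9→r2=2) has section circumradius 7.973 here — a regular 8-gon (area = (8/2)·7.973²·sin(360°/8) = 179.81 mm²); the cube at (10.5, 3) is present — its section is the full 24×18.5 rectangle (area 444.00 mm²); the cube at (7.5, 2.5) is present — its section is the full 11.5×11.5 rectangle (area 132.25 mm²); Subtracting the remaining from the first: starting from the 9×14.5 cube (130.50 mm²), the cone at (-3.5, 12.5) partially overlaps it — only the 27.70 mm² overlap (of its 179.81 mm²) is removed, clipping the outline; the 24×18.5 cube at (10.5, 3) misses the remaining region (no effect); the 11.5×11.5 cube at (7.5, 2.5) partially overlaps it — only the 17.25 mm² overlap (of its 132.25 mm²) is removed, clipping the outline — area = 85.55 mm²; the cube at (9.5, 16) is absent (z outside [7, 22]); After the difference (first − rest): none of the subtracted shapes is present at this height, so the result so far is unchanged — area = 85.55 mm²; (whole slice rotated 80° about Z — lengths, areas and connectivity unchanged). So its area = 85.55 mm². Layer 31 (z = 7.44): the 9×14.5 cube contributes its full rectangle (area 130.50 mm²); the cone at (-3.5, 12.5): at t=0.413 of its height the radius interpolates to r₁+(r₂−r₁)t = 6.107, giving a regular 8-gon of that circumradius (area = (8/2)·6.107²·sin(360°/8) = 105.48 mm²); the cube at (10.5, 3) is present — its section is the full 24×18.5 rectangle (area 444.00 mm²); the 11.5×11.5 cube at (7.5, 2.5) contributes its full rectangle (area 132.25 mm²); After the difference (first − rest): starting from the 9×14.5 cube (130.50 mm²), the cone at (-3.5, 12.5) partially overlaps it — only the 11.92 mm² overlap (of its 105.48 mm²) is removed, clipping the outline; the 24×18.5 cube at (10.5, 3) misses the remaining region (no effect); the 11.5×11.5 cube at (7.5, 2.5) partially overlaps it — only the 17.25 mm² overlap (of its 132.25 mm²) is removed, clipping the outline — area = 101.33 mm²; the 23×14.5 cube at (9.5, 16) contributes its full rectangle (area 333.50 mm²); Subtracting the remaining from the first: starting from that combined region (101.33 mm²), the 23×14.5 cube at (9.5, 16) misses the remaining region (no effect) — area = 101.33 mm²; (rotated 80° about Z; rotation is an isometry so areas/perimeters/island counts are preserved). So its area = 101.33 mm². Layer 31 is larger (101.33 vs 85.55 mm²).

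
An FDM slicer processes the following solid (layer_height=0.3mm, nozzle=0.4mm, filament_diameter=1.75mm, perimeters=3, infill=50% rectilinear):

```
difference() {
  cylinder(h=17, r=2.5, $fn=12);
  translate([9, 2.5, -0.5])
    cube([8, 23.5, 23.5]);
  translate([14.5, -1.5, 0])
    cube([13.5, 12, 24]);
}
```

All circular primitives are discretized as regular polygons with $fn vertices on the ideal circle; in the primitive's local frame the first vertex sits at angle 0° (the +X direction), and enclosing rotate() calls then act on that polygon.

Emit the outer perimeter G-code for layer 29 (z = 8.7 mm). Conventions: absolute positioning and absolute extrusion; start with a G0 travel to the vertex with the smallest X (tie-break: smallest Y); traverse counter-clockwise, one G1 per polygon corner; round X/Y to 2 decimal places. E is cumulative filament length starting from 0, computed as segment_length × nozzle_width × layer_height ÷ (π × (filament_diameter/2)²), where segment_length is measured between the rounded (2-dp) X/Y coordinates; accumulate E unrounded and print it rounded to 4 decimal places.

G0 X-2.50 Y0.00 Z8.70
G1 X-2.17 Y-1.25 E0.0645
G1 X-1.25 Y-2.17 E0.1294
G1 X0.00 Y-2.50 E0.1939
G1 X1.25 Y-2.17 E0.2584
G1 X2.17 Y-1.25 E0.3233
G1 X2.50 Y0.00 E0.3878
G1 X2.17 Y1.25 E0.4523
G1 X1.25 Y2.17 E0.5172
G1 X0.00 Y2.50 E0.5817
G1 X-1.25 Y2.17 E0.6462
G1 X-2.17 Y1.25 E0.7111
G1 X-2.50 Y0.00 E0.7756

At z = 8.7 mm: the cylinder: section is a regular 12-gon, circumradius r=2.5; the cube at (9, 2.5) is present — its section is the full 8×23.5 rectangle; the 13.5×12 cube at (14.5, -1.5) contributes its full rectangle; Taking the first minus the rest: starting from the r=2.5 cylinder, the 8×23.5 cube at (9, 2.5) misses the remaining region (no effect); the 13.5×12 cube at (14.5, -1.5) misses the remaining region (no effect) — 1 connected region. The outline is a single polygon with 12 vertices. Extrusion per mm of travel: 0.4 × 0.3 / (π × 0.875²) = 0.049890. Accumulating E over each segment gives final E = 0.7756.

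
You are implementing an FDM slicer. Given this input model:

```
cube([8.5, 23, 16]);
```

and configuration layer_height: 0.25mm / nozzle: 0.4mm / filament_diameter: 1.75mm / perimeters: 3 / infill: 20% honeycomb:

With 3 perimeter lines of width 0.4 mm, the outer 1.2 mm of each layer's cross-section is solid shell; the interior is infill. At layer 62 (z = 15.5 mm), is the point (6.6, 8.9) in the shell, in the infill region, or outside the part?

infill

At z = 15.5 mm: the cube is present — its section is the full 8.5×23 rectangle. Overall, the cross-section is a single solid region. The nearest boundary edge runs (8.50, 0.00)→(8.50, 23.00); distance from the point to it = 1.90 mm. The point is inside the cross-section and 1.90 mm from the nearest boundary — more than the 1.2 mm shell width (3 × 0.4), so it's in the infill interior.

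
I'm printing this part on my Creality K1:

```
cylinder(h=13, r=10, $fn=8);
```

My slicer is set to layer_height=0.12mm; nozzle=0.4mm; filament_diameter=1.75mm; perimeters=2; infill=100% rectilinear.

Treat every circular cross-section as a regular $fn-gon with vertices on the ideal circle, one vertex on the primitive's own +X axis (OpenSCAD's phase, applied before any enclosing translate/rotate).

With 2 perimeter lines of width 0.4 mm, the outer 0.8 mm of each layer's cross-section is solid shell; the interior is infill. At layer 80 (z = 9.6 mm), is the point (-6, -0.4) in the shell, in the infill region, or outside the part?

infill

At z = 9.6 mm: the cylinder: section is a regular 8-gon, circumradius r=10. Overall, the cross-section is a single solid region. The nearest boundary edge runs (-10.00, 0.00)→(-7.07, -7.07); distance from the point to it = 3.54 mm. The point is inside the cross-section and 3.54 mm from the nearest boundary — more than the 0.8 mm shell width (2 × 0.4), so it's in the infill interior.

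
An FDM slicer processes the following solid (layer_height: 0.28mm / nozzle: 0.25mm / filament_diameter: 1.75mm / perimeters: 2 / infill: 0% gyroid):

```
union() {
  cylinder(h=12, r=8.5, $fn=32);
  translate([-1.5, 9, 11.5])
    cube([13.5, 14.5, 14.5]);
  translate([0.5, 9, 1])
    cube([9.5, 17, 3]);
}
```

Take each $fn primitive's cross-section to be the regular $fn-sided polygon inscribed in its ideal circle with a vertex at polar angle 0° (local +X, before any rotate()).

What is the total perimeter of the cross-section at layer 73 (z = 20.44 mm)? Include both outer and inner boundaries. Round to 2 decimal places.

56.00 mm

At z = 20.44 mm: the cylinder is absent (z outside [0, 12]); the 13.5×14.5 cube at (-1.5, 9) contributes its full rectangle (perimeter 56.00 mm); the cube at (0.5, 9) is absent (z outside [1, 4]); Combining (union): only the 13.5×14.5 cube at (-1.5, 9) is present, so the union is just that shape — boundary = 56.00 mm. Overall, the cross-section is a single solid region. Total boundary length (outer) = 56.00 mm.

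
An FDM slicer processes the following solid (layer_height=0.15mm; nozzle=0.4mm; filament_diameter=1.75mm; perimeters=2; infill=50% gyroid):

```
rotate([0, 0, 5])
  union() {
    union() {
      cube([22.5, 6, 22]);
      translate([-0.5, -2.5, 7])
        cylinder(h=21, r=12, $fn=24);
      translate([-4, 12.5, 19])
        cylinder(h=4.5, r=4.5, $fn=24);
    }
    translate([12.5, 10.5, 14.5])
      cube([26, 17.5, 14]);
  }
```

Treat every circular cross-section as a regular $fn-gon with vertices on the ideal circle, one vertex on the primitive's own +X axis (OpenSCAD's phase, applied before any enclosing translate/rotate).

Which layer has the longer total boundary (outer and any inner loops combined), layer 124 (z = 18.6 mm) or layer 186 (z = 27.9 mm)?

Layer 124 (z = 18.6): the 22.5×6 cube contributes its full rectangle (perimeter 57.00 mm); the r=12 cylinder at (-0.5, -2.5) contributes a regular 24-gon of circumradius 12 (perimeter = 2·24·12.000·sin(180°/24) = 75.18 mm); the cylinder at (-4, 12.5) does not reach this height (z outside [19, 23.5]); Merging all regions: the regions partially overlap (shared area 59.44 mm²), so the edge portions inside another operand are dropped and the merged outline is re-measured after clipping — boundary = 100.15 mm; the cube at (12.5, 10.5) is present — its section is the full 26×17.5 rectangle (perimeter 87.00 mm); Merging all regions: the 2 present regions are separate (no shared area or edge), so areas and boundary lengths simply add and each stays a separate island — boundary = 187.15 mm; (rotated 5° about Z; rotation is an isometry so areas/perimeters/island counts are preserved). So its perimeter = 187.15 mm. Layer 186 (z = 27.9): the cube is not intersected at this z (z outside [0, 22]); the cylinder at (-0.5, -2.5): section is a regular 24-gon, circumradius r=12 (perimeter = 2·24·12.000·sin(180°/24) = 75.18 mm); the cylinder at (-4, 12.5) does not reach this height (z outside [19, 23.5]); Taking the union: only the r=12 cylinder at (-0.5, -2.5) is present, so the union is just that shape — boundary = 75.18 mm; the cube at (12.5, 10.5) is present — its section is the full 26×17.5 rectangle (perimeter 87.00 mm); Merging all regions: the 2 present regions are separate (no shared area or edge), so areas and boundary lengths simply add and each stays a separate island — boundary = 162.18 mm; (whole slice rotated 5° about Z — lengths, areas and connectivity unchanged). So its perimeter = 162.18 mm. Layer 124 is larger (187.15 vs 162.18 mm).

layer 124 (z = 18.6 mm)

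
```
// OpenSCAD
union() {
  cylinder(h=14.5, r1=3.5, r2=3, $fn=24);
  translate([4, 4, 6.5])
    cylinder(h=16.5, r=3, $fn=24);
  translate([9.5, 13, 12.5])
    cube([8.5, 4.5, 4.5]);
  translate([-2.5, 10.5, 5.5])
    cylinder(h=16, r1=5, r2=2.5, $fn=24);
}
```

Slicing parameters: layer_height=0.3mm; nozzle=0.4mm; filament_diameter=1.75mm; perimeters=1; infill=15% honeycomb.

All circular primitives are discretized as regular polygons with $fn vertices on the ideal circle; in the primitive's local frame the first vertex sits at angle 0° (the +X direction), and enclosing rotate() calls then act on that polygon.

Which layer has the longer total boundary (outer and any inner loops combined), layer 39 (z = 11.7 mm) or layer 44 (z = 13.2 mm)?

layer 44 (z = 13.2 mm)

Layer 39 (z = 11.7): the cone contributes a regular 24-gon of circumradius 3.097 (interpolated between r1=3.5 and r2=3 at t=0.807) (perimeter = 2·24·3.097·sin(180°/24) = 19.40 mm); the cylinder at (4, 4): section is a regular 24-gon, circumradius r=3 (perimeter = 2·24·3.000·sin(180°/24) = 18.80 mm); the cube at (9.5, 13) does not reach this height (z outside [12.5, 17]); the cone at (-2.5, 10.5) (r1=5→r2=2.5) has section circumradius 4.031 here — a regular 24-gon (perimeter = 2·24·4.031·sin(180°/24) = 25.26 mm); Combining (union): the regions partially overlap (shared area 0.59 mm²), so the edge portions inside another operand are dropped and the merged outline is re-measured after clipping — boundary = 59.06 mm. So its perimeter = 59.06 mm. Layer 44 (z = 13.2): the cone (r1=3.5→r2=3) has section circumradius 3.045 here — a regular 24-gon (perimeter = 2·24·3.045·sin(180°/24) = 19.08 mm); the r=3 cylinder at (4, 4) gives a regular 24-gon of circumradius 3 (constant along its height) (perimeter = 2·24·3.000·sin(180°/24) = 18.80 mm); the cube at (9.5, 13) is present — its section is the full 8.5×4.5 rectangle (perimeter 26.00 mm); the cone at (-2.5, 10.5): at t=0.481 of its height the radius interpolates to r₁+(r₂−r₁)t = 3.797, giving a regular 24-gon of that circumradius (perimeter = 2·24·3.797·sin(180°/24) = 23.79 mm); Combining (union): the regions partially overlap (shared area 0.49 mm²), so the edge portions inside another operand are dropped and the merged outline is re-measured after clipping — boundary = 83.55 mm. So its perimeter = 83.55 mm. Layer 44 is larger (83.55 vs 59.06 mm).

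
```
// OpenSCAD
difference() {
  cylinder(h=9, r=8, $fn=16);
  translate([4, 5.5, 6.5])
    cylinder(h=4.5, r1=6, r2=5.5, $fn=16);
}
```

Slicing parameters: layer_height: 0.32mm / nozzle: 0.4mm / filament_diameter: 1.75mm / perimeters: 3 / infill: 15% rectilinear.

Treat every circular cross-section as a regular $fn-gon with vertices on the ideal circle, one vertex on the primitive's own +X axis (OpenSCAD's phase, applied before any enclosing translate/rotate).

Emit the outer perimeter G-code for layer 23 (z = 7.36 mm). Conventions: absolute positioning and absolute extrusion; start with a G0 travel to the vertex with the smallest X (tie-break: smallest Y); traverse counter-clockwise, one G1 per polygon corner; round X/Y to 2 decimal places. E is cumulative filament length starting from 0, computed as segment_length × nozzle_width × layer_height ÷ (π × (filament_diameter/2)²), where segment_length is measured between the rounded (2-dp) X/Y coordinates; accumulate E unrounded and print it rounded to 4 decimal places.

At z = 7.36 mm: the r=8 cylinder gives a regular 16-gon of circumradius 8 (constant along its height); the cone at (4, 5.5): at t=0.191 of its height the radius interpolates to r₁+(r₂−r₁)t = 5.904, giving a regular 16-gon of that circumradius; Taking the first minus the rest: starting from the r=8 cylinder, the cone at (4, 5.5) partially overlaps it — only the 57.04 mm² overlap (of its 106.73 mm²) is removed, clipping the outline — 1 connected region. The outline is a single polygon with 20 vertices. Extrusion per mm of travel: 0.4 × 0.32 / (π × 0.875²) = 0.053216. Accumulating E over each segment gives final E = 2.8023.

G0 X-8.00 Y0.00 Z7.36
G1 X-7.39 Y-3.06 E0.1660
G1 X-5.66 Y-5.66 E0.3322
G1 X-3.06 Y-7.39 E0.4984
G1 X0.00 Y-8.00 E0.6645
G1 X3.06 Y-7.39 E0.8305
G1 X5.66 Y-5.66 E0.9967
G1 X7.39 Y-3.06 E1.1629
G1 X8.00 Y0.00 E1.3290
G1 X7.79 Y1.07 E1.3870
G1 X6.26 Y0.05 E1.4848
G1 X4.00 Y-0.40 E1.6075
G1 X1.74 Y0.05 E1.7301
G1 X-0.18 Y1.32 E1.8526
G1 X-1.45 Y3.24 E1.9751
G1 X-1.90 Y5.50 E2.0977
G1 X-1.47 Y7.71 E2.2175
G1 X-3.06 Y7.39 E2.3039
G1 X-5.66 Y5.66 E2.4700
G1 X-7.39 Y3.06 E2.6362
G1 X-8.00 Y0.00 E2.8023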